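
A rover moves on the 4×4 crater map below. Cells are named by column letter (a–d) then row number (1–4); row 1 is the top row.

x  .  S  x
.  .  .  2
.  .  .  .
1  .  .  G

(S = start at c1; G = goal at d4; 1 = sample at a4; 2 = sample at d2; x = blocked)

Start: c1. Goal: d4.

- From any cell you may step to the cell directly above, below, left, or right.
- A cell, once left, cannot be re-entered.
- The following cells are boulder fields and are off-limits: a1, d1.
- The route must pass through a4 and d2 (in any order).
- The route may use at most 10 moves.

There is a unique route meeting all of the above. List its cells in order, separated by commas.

Any route must reach a4 and d2 and still end at d4 within 10 moves, so the order of the required stops is forced.
Route from c1: down 1 to c2, right 1 to d2, down 1 to d3, left 3 to a3, down 1 to a4, right 3 to d4 — 10 moves in all.
Check: all required cells visited; 10 ≤ 10 moves.

c1, c2, d2, d3, c3, b3, a3, a4, b4, c4, d4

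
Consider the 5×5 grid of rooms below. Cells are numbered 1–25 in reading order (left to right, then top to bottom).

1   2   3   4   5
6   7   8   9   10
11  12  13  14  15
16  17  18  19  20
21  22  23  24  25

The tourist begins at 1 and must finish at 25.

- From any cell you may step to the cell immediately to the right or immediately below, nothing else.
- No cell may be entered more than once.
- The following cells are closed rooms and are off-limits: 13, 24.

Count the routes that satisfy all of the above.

A right/down-only route from 1 to 25 makes exactly 4 down-moves and 4 right-moves in some order.
With no other constraints that would be C(8,4) = 70 routes.
Subtract routes through each blocked cell (inclusion–exclusion for overlaps): − through 13: 36 − through 24: 35 + through 13&24: 18 → 17.
That gives 17 routes.

17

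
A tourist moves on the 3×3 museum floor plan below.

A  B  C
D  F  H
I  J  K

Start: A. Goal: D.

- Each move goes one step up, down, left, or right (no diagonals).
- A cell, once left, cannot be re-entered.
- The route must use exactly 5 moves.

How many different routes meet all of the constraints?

Need simple routes of exactly 5 moves from A to D (Manhattan distance 1, so 2 moves are spent on a detour and 2 undoing it).
Enumerating: A B F J I D | A B C H F D.
That gives 2 routes.

2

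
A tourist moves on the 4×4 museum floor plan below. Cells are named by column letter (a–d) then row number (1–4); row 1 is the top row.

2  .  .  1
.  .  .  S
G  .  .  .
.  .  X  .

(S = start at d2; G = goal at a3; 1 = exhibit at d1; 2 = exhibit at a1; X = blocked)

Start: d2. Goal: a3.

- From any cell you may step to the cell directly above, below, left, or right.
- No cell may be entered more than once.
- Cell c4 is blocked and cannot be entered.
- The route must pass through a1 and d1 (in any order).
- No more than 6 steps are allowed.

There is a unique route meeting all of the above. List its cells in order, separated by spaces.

d2 d1 c1 b1 a1 a2 a3

The 6-move cap with required stops at a1, d1 leaves no slack for detours.
Route from d2: up 1 to d1, left 3 to a1, down 2 to a3 — 6 moves in all.
Check: all required cells visited; 6 ≤ 6 moves.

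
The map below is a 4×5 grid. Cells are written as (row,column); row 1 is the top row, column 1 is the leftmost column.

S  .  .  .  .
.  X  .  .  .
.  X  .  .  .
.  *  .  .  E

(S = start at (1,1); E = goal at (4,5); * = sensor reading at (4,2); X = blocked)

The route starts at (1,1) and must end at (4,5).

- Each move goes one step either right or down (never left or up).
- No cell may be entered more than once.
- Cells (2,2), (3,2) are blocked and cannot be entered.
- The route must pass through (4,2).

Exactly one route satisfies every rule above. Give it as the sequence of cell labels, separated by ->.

Moves only go right or down, so the column and row indices never decrease.
Route from (1,1): 3× down (reaching (4,1)), 4× right (reaching (4,5)) — 7 moves in all.
Check: all required cells visited.

(1,1) -> (2,1) -> (3,1) -> (4,1) -> (4,2) -> (4,3) -> (4,4) -> (4,5)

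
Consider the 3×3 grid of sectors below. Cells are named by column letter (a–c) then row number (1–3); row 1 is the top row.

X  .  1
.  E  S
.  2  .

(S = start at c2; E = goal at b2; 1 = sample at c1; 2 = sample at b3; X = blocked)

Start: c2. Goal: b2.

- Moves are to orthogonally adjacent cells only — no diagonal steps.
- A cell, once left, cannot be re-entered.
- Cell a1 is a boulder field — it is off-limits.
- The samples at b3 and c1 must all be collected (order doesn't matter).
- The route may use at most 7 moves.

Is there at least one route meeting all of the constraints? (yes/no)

Exhausting the options from c2, every branch either dead-ends against blocked cells, would have to re-enter a cell already used, runs past the 7-move limit, or reaches the goal with a constraint still unmet.

no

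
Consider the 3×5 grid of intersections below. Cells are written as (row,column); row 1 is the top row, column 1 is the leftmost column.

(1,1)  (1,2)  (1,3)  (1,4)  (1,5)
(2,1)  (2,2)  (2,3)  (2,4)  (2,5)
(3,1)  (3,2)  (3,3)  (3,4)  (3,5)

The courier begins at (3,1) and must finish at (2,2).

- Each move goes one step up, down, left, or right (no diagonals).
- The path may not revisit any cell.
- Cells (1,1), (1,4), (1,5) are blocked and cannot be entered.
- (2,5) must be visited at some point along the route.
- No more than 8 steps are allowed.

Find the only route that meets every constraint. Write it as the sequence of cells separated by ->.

The 8-move cap with required stops at (2,5) leaves no slack for detours.
Route from (3,1): right 4 to (3,5), up 1 to (2,5), left 3 to (2,2) — 8 moves in all.
Check: all required cells visited; 8 ≤ 8 moves.

(3,1) -> (3,2) -> (3,3) -> (3,4) -> (3,5) -> (2,5) -> (2,4) -> (2,3) -> (2,2)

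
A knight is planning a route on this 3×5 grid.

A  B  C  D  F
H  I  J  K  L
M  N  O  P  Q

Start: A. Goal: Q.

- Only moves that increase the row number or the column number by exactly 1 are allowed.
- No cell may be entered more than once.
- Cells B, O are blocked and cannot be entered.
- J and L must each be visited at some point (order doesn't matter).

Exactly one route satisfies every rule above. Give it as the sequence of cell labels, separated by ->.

A -> H -> I -> J -> K -> L -> Q

Moves only go right or down, so the column and row indices never decrease.
Route from A: down to H, 4× right (reaching L), down to Q — 6 moves in all.
Check: all required cells visited.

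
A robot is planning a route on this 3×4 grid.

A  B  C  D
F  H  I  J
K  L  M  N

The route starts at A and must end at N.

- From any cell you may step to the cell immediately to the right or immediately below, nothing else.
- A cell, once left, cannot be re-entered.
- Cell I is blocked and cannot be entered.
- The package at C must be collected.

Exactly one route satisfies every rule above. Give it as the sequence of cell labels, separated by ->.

Moves only go right or down, so the column and row indices never decrease.
Route from A: 3× right (reaching D), 2× down (reaching N) — 5 moves in all.
Check: all required cells visited.

A -> B -> C -> D -> J -> N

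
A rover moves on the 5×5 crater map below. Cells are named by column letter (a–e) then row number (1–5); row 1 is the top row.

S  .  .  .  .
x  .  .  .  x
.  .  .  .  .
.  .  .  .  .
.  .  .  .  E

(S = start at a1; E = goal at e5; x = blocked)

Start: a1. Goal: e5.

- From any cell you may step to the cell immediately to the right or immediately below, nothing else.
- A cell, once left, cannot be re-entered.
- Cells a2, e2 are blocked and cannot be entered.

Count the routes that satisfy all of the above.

31

A right/down-only route from a1 to e5 makes exactly 4 down-moves and 4 right-moves in some order.
With no other constraints that would be C(8,4) = 70 routes.
Subtract routes through each blocked cell (inclusion–exclusion for overlaps): − through a2: 35 − through e2: 5 + through a2&e2: 1 → 31.
That gives 31 routes.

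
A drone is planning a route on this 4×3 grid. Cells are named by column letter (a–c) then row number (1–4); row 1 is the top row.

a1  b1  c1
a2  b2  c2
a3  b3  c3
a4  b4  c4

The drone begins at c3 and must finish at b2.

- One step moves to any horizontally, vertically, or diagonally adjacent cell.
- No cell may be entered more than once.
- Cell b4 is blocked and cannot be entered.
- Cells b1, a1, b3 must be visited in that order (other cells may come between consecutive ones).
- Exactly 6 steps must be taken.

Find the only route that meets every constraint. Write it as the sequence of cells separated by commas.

The waypoints must appear in the order b1, a1, b3, with no cell reused.
Route from c3: up 1 to c2, up-left 1 to b1, left 1 to a1, down 1 to a2, down-right 1 to b3, up 1 to b2 — 6 moves in all.
Check: order respected (b1 at step 2, a1 at step 3, b3 at step 5); 6 moves as required.

c3, c2, b1, a1, a2, b3, b2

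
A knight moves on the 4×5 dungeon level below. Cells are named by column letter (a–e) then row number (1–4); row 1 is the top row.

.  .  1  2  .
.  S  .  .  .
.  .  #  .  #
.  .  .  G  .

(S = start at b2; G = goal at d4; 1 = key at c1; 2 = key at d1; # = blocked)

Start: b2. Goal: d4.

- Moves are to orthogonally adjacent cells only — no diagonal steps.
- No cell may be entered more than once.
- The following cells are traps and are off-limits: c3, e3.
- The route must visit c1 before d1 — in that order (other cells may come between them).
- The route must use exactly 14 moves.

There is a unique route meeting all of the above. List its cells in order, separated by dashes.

b2 - b3 - b4 - a4 - a3 - a2 - a1 - b1 - c1 - d1 - e1 - e2 - d2 - d3 - d4

The waypoints must appear in the order c1, d1, with no cell reused.
Route from b2: 2× down (reaching b4), left to a4, 3× up (reaching a1), 4× right (reaching e1), down to e2, left to d2, 2× down (reaching d4) — 14 moves in all.
Check: order respected (1 at step 8, 2 at step 9); 14 moves as required.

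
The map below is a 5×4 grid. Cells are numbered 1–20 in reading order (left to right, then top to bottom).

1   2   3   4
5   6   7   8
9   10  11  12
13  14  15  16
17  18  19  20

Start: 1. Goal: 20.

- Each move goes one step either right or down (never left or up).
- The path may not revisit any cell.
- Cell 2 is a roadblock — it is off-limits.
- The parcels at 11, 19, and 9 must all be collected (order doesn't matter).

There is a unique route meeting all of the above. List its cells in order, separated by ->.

1 -> 5 -> 9 -> 10 -> 11 -> 15 -> 19 -> 20

Moves only go right or down, so the column and row indices never decrease.
Route from 1: down 2 to 9, right 2 to 11, down 2 to 19, right 1 to 20 — 7 moves in all.
Check: all required cells visited.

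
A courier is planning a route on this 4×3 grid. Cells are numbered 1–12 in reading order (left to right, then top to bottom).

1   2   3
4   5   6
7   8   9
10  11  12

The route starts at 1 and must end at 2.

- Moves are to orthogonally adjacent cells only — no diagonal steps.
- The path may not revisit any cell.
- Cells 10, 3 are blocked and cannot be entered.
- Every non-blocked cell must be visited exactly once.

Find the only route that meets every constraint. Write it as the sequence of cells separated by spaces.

1 4 7 8 11 12 9 6 5 2

Need to visit all 10 open cells exactly once, starting at 1 and ending at 2.
Cell 12 has only two open neighbours (9 and 11), so the path must pass straight through it: one of those is the cell it's entered from and the other is where it exits.
Route from 1: 2× down (reaching 7), right to 8, down to 11, right to 12, 2× up (reaching 6), left to 5, up to 2 — 9 moves in all.
Check: all 10 open cells covered.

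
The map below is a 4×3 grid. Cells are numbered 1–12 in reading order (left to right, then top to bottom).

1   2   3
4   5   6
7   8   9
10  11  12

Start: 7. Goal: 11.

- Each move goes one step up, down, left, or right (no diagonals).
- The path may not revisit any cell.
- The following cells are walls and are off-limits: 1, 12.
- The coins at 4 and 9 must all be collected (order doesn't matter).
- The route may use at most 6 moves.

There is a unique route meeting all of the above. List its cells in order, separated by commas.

The 6-move cap with required stops at 4, 9 leaves no slack for detours.
Route from 7: up 1 to 4, right 2 to 6, down 1 to 9, left 1 to 8, down 1 to 11 — 6 moves in all.
Check: all required cells visited; 6 ≤ 6 moves.

7, 4, 5, 6, 9, 8, 11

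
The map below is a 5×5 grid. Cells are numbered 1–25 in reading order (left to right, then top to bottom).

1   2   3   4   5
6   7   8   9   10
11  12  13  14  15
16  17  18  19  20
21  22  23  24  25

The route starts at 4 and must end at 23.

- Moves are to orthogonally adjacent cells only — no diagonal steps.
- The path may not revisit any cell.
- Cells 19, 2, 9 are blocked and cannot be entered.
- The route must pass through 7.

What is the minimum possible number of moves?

Any route passes through 7 somewhere between 4 and 23. Summing Manhattan distances along the two legs (4 → 7 → 23) gives a lower bound of 3 + 4 = 7 moves.
A route of 7 moves achieves this: 4 → 3 → 8 → 7 → 12 → 17 → 22 → 23.
Since 7 matches the lower bound, it is optimal.

7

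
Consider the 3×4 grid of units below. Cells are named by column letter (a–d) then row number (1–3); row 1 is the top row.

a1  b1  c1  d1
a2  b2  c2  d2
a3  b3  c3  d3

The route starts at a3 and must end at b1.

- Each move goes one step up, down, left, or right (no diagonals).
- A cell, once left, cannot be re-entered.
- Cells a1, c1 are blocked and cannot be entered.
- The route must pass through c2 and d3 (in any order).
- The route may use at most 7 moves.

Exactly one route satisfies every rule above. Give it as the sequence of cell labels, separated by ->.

Any route must reach c2 and d3 and still end at b1 within 7 moves, so the order of the required stops is forced.
Route from a3: 3× right (reaching d3), up to d2, 2× left (reaching b2), up to b1 — 7 moves in all.
Check: all required cells visited; 7 ≤ 7 moves.

a3 -> b3 -> c3 -> d3 -> d2 -> c2 -> b2 -> b1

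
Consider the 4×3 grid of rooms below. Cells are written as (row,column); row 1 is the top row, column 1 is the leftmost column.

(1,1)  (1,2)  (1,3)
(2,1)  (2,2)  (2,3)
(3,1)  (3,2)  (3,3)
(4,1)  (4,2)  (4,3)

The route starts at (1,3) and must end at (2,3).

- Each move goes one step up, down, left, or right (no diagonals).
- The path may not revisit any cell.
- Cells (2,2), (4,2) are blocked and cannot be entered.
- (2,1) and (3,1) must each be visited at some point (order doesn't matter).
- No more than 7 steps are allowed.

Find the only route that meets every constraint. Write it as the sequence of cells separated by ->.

(1,3) -> (1,2) -> (1,1) -> (2,1) -> (3,1) -> (3,2) -> (3,3) -> (2,3)

Any route must reach (2,1) and (3,1) and still end at (2,3) within 7 moves, so the order of the required stops is forced.
Route from (1,3): left 2 to (1,1), down 2 to (3,1), right 2 to (3,3), up 1 to (2,3) — 7 moves in all.
Check: all required cells visited; 7 ≤ 7 moves.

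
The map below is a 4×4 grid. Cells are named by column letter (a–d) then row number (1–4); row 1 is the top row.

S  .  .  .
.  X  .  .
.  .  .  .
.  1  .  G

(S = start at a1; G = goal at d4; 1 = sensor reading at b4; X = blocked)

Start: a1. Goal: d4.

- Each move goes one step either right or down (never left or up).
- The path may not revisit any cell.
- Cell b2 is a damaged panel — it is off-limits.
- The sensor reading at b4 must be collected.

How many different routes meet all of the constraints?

2

A right/down-only route from a1 to d4 makes exactly 3 down-moves and 3 right-moves in some order.
With no other constraints that would be C(6,3) = 20 routes.
Split at b4 and multiply the segment counts (each segment already excludes blocked cells): a1→b4: 2; b4→d4: 1; product = 2.
That gives 2 routes.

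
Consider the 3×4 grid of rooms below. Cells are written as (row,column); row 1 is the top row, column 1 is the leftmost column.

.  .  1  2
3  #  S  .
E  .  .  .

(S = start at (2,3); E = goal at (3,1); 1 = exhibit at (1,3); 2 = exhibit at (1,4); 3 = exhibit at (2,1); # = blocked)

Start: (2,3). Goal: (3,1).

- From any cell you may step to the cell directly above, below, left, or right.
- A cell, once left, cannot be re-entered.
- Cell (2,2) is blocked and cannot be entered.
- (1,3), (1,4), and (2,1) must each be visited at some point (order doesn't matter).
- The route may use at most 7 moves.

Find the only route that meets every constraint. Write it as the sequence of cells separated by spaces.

(2,3) (2,4) (1,4) (1,3) (1,2) (1,1) (2,1) (3,1)

The budget equals the shortest possible length, so every move has to be on a shortest route through the required cells.
Route from (2,3): right to (2,4), up to (1,4), 3× left (reaching (1,1)), 2× down (reaching (3,1)) — 7 moves in all.
Check: all required cells visited; 7 ≤ 7 moves.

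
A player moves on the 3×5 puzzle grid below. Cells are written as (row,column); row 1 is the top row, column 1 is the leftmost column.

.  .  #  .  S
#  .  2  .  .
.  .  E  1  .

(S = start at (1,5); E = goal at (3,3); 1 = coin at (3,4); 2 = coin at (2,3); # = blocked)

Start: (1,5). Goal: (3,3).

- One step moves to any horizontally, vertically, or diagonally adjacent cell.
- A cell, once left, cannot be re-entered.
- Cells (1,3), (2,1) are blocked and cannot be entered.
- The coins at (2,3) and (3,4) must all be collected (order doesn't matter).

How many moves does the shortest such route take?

4

Any route passes through (2,3) and (3,4) in some order between (1,5) and (3,3). Summing Chebyshev distances along each leg and taking the cheapest ordering ((1,5) → (3,4) → (2,3) → (3,3)) gives a lower bound of 2 + 1 + 1 = 4 moves.
A route of 4 moves achieves this: (1,5) → (1,4) → (2,3) → (3,4) → (3,3).
Since 4 matches the lower bound, it is optimal.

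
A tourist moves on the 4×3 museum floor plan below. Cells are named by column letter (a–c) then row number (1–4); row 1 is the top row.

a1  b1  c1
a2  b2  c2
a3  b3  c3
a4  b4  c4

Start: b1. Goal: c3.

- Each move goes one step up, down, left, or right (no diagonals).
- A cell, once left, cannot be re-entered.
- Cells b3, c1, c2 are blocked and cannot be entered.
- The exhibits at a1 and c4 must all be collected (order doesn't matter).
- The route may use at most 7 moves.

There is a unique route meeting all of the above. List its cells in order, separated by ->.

b1 -> a1 -> a2 -> a3 -> a4 -> b4 -> c4 -> c3

The budget equals the shortest possible length, so every move has to be on a shortest route through the required cells.
Route from b1: left to a1, 3× down (reaching a4), 2× right (reaching c4), up to c3 — 7 moves in all.
Check: all required cells visited; 7 ≤ 7 moves.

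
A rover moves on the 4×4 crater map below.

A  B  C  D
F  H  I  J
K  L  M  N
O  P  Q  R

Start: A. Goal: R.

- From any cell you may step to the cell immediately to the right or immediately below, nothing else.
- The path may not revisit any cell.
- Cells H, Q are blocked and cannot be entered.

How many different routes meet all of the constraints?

4

A right/down-only route from A to R makes exactly 3 down-moves and 3 right-moves in some order.
With no other constraints that would be C(6,3) = 20 routes.
Subtract routes through each blocked cell (inclusion–exclusion for overlaps): − through H: 12 − through Q: 10 + through H&Q: 6 → 4.
That gives 4 routes.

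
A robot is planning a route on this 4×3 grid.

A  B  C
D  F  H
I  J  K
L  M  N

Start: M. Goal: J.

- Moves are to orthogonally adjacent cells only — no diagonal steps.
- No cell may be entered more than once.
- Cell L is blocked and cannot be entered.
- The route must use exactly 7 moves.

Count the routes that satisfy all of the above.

2

Need simple routes of exactly 7 moves from M to J (Manhattan distance 1, so 3 moves are spent on a detour and 3 undoing it).
Enumerating: M N K H C B F J | M N K H F D I J.
That gives 2 routes.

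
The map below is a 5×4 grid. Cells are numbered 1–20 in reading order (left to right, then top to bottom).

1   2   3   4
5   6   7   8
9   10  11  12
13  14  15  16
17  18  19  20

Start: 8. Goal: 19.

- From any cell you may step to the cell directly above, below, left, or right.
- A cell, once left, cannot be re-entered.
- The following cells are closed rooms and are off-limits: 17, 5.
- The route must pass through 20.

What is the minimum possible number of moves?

4

Any route passes through 20 somewhere between 8 and 19. Summing Manhattan distances along the two legs (8 → 20 → 19) gives a lower bound of 3 + 1 = 4 moves.
A route of 4 moves achieves this: 8 → 12 → 16 → 20 → 19.
Since 4 matches the lower bound, it is optimal.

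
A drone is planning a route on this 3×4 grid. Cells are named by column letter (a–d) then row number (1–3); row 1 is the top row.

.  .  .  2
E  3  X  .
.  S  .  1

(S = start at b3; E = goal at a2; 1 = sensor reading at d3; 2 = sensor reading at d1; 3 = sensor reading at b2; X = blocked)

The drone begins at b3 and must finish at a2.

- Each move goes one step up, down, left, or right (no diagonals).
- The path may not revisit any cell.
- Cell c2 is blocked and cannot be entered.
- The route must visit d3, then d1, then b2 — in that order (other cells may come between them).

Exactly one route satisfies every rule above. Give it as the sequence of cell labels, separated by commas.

The waypoints must appear in the order d3, d1, b2, with no cell reused.
Route from b3: right 2 to d3, up 2 to d1, left 2 to b1, down 1 to b2, left 1 to a2 — 8 moves in all.
Check: order respected (1 at step 2, 2 at step 4, 3 at step 7).

b3, c3, d3, d2, d1, c1, b1, b2, a2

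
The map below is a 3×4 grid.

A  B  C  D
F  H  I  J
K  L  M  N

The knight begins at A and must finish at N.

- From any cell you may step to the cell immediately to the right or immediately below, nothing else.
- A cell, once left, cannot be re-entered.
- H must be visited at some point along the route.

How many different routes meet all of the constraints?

A right/down-only route from A to N makes exactly 2 down-moves and 3 right-moves in some order.
With no other constraints that would be C(5,2) = 10 routes.
Split at H and multiply the segment counts: A→H: 2; H→N: 3; product = 6.
That gives 6 routes.

6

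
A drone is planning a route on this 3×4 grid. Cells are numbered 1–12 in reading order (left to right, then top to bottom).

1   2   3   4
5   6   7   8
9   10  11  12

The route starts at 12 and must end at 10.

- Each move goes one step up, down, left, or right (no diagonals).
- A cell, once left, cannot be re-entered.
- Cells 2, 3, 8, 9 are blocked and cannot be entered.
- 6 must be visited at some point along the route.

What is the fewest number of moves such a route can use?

4

Any route passes through 6 somewhere between 12 and 10. Summing Manhattan distances along the two legs (12 → 6 → 10) gives a lower bound of 3 + 1 = 4 moves.
A route of 4 moves achieves this: 12 → 11 → 7 → 6 → 10.
Since 4 matches the lower bound, it is optimal.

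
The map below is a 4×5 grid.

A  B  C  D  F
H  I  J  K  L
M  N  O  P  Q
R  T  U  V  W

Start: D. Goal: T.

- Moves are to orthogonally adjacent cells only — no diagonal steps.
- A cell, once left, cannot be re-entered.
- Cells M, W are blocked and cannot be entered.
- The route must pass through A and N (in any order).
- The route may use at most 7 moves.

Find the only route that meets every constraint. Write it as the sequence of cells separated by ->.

D -> C -> B -> A -> H -> I -> N -> T

The 7-move cap with required stops at A, N leaves no slack for detours.
Route from D: 3× left (reaching A), down to H, right to I, 2× down (reaching T) — 7 moves in all.
Check: all required cells visited; 7 ≤ 7 moves.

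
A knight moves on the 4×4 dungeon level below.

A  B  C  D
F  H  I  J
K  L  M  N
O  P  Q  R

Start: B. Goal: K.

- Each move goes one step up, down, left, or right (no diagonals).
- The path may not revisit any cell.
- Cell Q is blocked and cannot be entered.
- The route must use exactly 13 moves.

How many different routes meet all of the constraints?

Need simple routes of exactly 13 moves from B to K (Manhattan distance 3, so 5 moves are spent on a detour and 5 undoing it).
Enumerating: B A F H I C D J N M L P O K.
That gives 1 route.

1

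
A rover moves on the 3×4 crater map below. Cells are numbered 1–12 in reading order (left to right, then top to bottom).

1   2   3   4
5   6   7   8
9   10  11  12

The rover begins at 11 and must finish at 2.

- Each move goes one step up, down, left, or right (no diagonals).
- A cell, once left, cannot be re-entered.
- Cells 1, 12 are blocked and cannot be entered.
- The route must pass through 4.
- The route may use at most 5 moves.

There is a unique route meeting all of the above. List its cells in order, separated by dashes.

The budget equals the shortest possible length, so every move has to be on a shortest route through the required cells.
Route from 11: up 1 to 7, right 1 to 8, up 1 to 4, left 2 to 2 — 5 moves in all.
Check: all required cells visited; 5 ≤ 5 moves.

11 - 7 - 8 - 4 - 3 - 2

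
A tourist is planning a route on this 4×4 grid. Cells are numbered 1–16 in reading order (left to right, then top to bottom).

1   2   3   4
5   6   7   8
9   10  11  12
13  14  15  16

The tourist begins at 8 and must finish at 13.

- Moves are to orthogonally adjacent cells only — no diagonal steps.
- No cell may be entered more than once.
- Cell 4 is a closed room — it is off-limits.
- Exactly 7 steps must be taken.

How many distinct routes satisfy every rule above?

Need simple routes of exactly 7 moves from 8 to 13 (Manhattan distance 5, so 1 moves are spent on a detour and 1 undoing it).
Branch systematically from the start, pruning whenever the remaining move budget drops below the Manhattan distance to 13 or differs from it in parity. Grouping the completions by first move — via 12: 8; via 7: 10 — and summing: 8 + 10 = 18.
That gives 18 routes.

18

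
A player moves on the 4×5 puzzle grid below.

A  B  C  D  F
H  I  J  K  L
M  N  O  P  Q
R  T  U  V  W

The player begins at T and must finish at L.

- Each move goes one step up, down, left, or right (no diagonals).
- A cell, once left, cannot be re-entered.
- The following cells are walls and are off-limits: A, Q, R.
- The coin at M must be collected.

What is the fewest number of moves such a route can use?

7

Any route passes through M somewhere between T and L. Summing Manhattan distances along the two legs (T → M → L) gives a lower bound of 2 + 5 = 7 moves.
A route of 7 moves achieves this: T → N → M → H → I → J → K → L.
Since 7 matches the lower bound, it is optimal.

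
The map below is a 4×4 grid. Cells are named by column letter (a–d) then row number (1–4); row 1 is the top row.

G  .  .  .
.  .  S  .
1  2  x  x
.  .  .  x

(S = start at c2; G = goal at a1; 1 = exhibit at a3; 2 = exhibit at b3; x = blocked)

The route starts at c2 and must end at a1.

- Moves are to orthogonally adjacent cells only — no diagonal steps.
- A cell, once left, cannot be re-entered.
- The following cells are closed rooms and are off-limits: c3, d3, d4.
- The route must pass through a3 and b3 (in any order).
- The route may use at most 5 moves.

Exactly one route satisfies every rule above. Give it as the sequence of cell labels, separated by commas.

Any route must reach a3 and b3 and still end at a1 within 5 moves, so the order of the required stops is forced.
Route from c2: left to b2, down to b3, left to a3, 2× up (reaching a1) — 5 moves in all.
Check: all required cells visited; 5 ≤ 5 moves.

c2, b2, b3, a3, a2, a1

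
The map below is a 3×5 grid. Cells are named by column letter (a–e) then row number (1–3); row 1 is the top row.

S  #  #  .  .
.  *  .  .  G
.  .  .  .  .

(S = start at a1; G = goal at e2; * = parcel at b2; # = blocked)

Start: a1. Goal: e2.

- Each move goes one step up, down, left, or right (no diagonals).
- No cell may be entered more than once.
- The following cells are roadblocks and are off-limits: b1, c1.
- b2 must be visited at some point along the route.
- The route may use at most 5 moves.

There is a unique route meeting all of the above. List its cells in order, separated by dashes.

The budget equals the shortest possible length, so every move has to be on a shortest route through the required cells.
Route from a1: down to a2, 4× right (reaching e2) — 5 moves in all.
Check: all required cells visited; 5 ≤ 5 moves.

a1 - a2 - b2 - c2 - d2 - e2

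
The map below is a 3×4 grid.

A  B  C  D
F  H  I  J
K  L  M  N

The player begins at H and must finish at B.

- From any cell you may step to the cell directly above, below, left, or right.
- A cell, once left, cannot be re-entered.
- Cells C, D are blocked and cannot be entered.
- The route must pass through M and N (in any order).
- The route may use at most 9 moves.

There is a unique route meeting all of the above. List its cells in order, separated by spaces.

H I J N M L K F A B

The budget equals the shortest possible length, so every move has to be on a shortest route through the required cells.
Route from H: right 2 to J, down 1 to N, left 3 to K, up 2 to A, right 1 to B — 9 moves in all.
Check: all required cells visited; 9 ≤ 9 moves.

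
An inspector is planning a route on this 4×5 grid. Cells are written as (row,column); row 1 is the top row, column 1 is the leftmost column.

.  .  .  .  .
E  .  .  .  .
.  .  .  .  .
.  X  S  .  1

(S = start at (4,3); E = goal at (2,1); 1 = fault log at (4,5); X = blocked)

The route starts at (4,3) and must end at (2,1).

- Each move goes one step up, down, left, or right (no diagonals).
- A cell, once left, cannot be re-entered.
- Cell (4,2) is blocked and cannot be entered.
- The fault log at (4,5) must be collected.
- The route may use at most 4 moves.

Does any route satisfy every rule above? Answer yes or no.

no

Even ignoring the no-revisit rule, getting from (4,3) to (2,1) via (4,5) needs at least 2 + 6 = 8 moves (Manhattan distance per leg), which exceeds the 4-move limit.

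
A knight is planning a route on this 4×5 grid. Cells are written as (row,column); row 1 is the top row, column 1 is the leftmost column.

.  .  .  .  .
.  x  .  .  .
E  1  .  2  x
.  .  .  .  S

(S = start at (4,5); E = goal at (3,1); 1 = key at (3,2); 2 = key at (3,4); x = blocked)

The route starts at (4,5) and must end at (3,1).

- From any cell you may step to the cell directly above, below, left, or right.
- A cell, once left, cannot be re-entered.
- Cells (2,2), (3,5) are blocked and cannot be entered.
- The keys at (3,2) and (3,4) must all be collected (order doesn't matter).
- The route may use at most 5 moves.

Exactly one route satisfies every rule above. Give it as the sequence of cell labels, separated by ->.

The budget equals the shortest possible length, so every move has to be on a shortest route through the required cells.
Route from (4,5): left to (4,4), up to (3,4), 3× left (reaching (3,1)) — 5 moves in all.
Check: all required cells visited; 5 ≤ 5 moves.

(4,5) -> (4,4) -> (3,4) -> (3,3) -> (3,2) -> (3,1)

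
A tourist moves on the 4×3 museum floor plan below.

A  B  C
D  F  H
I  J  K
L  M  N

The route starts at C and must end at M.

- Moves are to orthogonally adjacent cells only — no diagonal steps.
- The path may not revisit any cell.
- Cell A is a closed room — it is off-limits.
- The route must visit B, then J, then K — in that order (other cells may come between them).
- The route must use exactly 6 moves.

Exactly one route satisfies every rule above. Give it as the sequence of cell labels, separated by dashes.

The waypoints must appear in the order B, J, K, with no cell reused.
Route from C: left to B, 2× down (reaching J), right to K, down to N, left to M — 6 moves in all.
Check: order respected (B at step 1, J at step 3, K at step 4); 6 moves as required.

C - B - F - J - K - N - M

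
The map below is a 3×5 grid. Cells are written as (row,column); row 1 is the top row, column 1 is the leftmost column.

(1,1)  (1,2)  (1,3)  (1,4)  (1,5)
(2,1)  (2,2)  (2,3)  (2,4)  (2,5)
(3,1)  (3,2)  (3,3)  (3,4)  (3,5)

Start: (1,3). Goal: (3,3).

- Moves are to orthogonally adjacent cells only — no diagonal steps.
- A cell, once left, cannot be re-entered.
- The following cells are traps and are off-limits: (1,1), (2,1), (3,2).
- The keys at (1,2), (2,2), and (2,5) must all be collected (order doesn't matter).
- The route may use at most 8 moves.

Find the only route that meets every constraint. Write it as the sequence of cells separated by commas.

The budget equals the shortest possible length, so every move has to be on a shortest route through the required cells.
Route from (1,3): left to (1,2), down to (2,2), 3× right (reaching (2,5)), down to (3,5), 2× left (reaching (3,3)) — 8 moves in all.
Check: all required cells visited; 8 ≤ 8 moves.

(1,3), (1,2), (2,2), (2,3), (2,4), (2,5), (3,5), (3,4), (3,3)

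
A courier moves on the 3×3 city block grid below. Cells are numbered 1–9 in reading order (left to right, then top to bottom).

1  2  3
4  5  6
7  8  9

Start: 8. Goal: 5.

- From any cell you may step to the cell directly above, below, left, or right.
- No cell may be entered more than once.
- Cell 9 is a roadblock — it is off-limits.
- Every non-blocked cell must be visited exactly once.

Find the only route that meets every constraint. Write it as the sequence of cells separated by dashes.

8 - 7 - 4 - 1 - 2 - 3 - 6 - 5

Need to visit all 8 open cells exactly once, starting at 8 and ending at 5.
Cell 7 has only two open neighbours (4 and 8), so the path must pass straight through it: one of those is the cell it's entered from and the other is where it exits.
Route from 8: left 1 to 7, up 2 to 1, right 2 to 3, down 1 to 6, left 1 to 5 — 7 moves in all.
Check: all 8 open cells covered.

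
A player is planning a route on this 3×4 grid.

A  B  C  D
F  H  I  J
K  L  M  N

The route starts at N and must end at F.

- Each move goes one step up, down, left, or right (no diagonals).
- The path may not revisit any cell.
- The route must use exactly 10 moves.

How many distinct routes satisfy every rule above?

4

Need simple routes of exactly 10 moves from N to F (Manhattan distance 4, so 3 moves are spent on a detour and 3 undoing it).
Enumerating: N J D C I M L H B A F | N J D C B H I M L K F | N M I J D C B H L K F | N M L H I J D C B A F.
That gives 4 routes.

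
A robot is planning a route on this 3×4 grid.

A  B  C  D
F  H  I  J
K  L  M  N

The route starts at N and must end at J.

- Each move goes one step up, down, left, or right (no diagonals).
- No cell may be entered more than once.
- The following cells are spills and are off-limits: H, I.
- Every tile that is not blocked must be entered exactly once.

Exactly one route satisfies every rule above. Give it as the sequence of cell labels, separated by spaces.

Need to visit all 10 open cells exactly once, starting at N and ending at J.
Cell B has only two open neighbours (A and C), so the path must pass straight through it: one of those is the cell it's entered from and the other is where it exits.
Route from N: left 3 to K, up 2 to A, right 3 to D, down 1 to J — 9 moves in all.
Check: all 10 open cells covered.

N M L K F A B C D J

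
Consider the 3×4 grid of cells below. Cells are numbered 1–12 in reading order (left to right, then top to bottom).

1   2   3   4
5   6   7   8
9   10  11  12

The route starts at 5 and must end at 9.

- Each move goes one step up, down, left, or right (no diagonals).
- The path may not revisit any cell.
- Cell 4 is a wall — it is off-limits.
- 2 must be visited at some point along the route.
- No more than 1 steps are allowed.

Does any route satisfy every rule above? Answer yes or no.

Even ignoring the no-revisit rule, getting from 5 to 9 via 2 needs at least 2 + 3 = 5 moves (Manhattan distance per leg), which exceeds the 1-move limit.

no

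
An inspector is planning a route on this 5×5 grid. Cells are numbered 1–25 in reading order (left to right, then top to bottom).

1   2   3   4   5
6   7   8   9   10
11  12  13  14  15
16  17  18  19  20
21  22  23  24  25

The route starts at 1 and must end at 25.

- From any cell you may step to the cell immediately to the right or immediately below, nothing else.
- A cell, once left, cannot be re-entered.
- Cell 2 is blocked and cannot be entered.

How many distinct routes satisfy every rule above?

35

A right/down-only route from 1 to 25 makes exactly 4 down-moves and 4 right-moves in some order.
With no other constraints that would be C(8,4) = 70 routes.
Subtract routes through each blocked cell (inclusion–exclusion for overlaps): − through 2: 35 → 35.
That gives 35 routes.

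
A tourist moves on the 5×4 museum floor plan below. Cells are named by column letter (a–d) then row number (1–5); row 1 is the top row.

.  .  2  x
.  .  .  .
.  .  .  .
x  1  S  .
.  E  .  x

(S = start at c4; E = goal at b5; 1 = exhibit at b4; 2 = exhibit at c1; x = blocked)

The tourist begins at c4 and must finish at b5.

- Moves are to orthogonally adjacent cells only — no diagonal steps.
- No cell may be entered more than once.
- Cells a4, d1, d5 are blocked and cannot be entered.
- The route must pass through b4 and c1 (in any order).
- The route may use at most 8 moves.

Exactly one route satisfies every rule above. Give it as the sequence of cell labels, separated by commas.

The 8-move cap with required stops at b4, c1 leaves no slack for detours.
Route from c4: up 3 to c1, left 1 to b1, down 4 to b5 — 8 moves in all.
Check: all required cells visited; 8 ≤ 8 moves.

c4, c3, c2, c1, b1, b2, b3, b4, b5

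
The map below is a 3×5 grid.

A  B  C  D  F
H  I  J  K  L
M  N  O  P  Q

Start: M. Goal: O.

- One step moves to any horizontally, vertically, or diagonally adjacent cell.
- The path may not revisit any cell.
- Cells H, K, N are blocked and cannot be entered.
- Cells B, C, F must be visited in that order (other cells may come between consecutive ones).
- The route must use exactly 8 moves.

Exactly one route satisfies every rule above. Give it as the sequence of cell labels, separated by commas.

The waypoints must appear in the order B, C, F, with no cell reused.
Route from M: up-right 1 to I, up 1 to B, right 3 to F, down 1 to L, down-left 1 to P, left 1 to O — 8 moves in all.
Check: order respected (B at step 2, C at step 3, F at step 5); 8 moves as required.

M, I, B, C, D, F, L, P, O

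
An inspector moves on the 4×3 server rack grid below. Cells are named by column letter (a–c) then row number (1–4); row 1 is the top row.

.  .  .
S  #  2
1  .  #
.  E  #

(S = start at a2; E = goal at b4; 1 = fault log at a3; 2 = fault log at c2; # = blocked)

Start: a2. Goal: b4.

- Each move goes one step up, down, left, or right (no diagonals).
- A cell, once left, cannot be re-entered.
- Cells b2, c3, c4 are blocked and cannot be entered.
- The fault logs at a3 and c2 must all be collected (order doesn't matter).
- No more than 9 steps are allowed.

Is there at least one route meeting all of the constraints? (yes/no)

c2 must be visited but has only one open neighbour (c1), and it is neither the start nor the goal — the route would have to enter and leave through c1, re-entering it.

no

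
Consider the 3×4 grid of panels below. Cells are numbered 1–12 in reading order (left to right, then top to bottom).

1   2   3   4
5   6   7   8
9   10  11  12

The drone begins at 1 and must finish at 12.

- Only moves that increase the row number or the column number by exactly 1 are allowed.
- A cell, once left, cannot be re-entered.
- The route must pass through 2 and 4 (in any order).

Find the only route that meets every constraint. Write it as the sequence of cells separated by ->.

Moves only go right or down, so the column and row indices never decrease.
Route from 1: right 3 to 4, down 2 to 12 — 5 moves in all.
Check: all required cells visited.

1 -> 2 -> 3 -> 4 -> 8 -> 12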